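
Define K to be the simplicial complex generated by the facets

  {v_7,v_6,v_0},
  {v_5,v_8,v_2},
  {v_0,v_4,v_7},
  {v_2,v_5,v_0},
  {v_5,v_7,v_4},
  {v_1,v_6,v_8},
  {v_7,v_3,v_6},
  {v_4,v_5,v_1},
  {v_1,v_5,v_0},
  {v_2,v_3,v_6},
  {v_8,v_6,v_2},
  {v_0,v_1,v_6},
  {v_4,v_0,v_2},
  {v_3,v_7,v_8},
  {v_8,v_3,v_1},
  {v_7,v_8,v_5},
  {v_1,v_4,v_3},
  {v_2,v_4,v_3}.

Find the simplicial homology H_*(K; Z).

Take the total order v_0 < v_1 < v_2 < v_3 < v_4 < v_5 < v_6 < v_7 < v_8 on the vertex set. Then K (dimension 2) consists of the simplices:

  0-simplices (9): [v_0], [v_1], [v_2], [v_3], [v_4], [v_5], [v_6], [v_7], [v_8]
  1-simplices (27): (27 of them)
  2-simplices (18): (18 of them)

giving chain groups C_0 ≅ Z^9, C_1 ≅ Z^27, C_2 ≅ Z^18.

Boundary ∂_1: C_1 → C_0 sends each edge [p,q] (with p < q) to q − p. For instance
  ∂[v_0,v_1] = [v_1] − [v_0].
As a 9×27 matrix over Z this has rank 8, with invariant factors (1,1,1,1,1,1,1,1).

Boundary ∂_2: C_2 → C_1 acts by ∂[p,q,r] = [q,r] − [p,r] + [p,q]. For instance
  ∂[v_0,v_2,v_5] = [v_2,v_5] − [v_0,v_5] + [v_0,v_2],
  ∂[v_5,v_7,v_8] = [v_7,v_8] − [v_5,v_8] + [v_5,v_7].
The 27×18 boundary matrix has rank 18 and Smith normal form diag(1,1,1,1,1,1,1,1,1,1,1,1,1,1,1,1,1,2).

From H_k ≅ ker(∂_k) / im(∂_{k+1}) we obtain:

  H_0: rank C_0 − rank ∂_1 = 9 − 8 = 1, and the invariant factors of ∂_1 are all 1, so H_0 = Z.
  H_1: rank ker ∂_1 − rank ∂_2 = (27 − 8) − 18 = 1, and ∂_2 has invariant factor 2 > 1, so H_1 = Z ⊕ Z/2Z.
  H_2: rank ker ∂_2 − rank ∂_3 = (18 − 18) − 0 = 0, and there is no ∂_3, so H_2 = 0.

H_0 ≅ Z,  H_1 ≅ Z ⊕ Z/2Z,  H_2 = 0.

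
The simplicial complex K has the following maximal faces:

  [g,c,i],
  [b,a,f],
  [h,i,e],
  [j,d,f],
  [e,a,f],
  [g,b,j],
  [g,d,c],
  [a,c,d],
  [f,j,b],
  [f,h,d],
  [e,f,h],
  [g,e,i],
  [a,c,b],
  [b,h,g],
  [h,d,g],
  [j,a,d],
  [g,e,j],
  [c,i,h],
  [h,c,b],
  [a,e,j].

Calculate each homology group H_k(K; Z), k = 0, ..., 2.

H_0 ≅ Z,  H_1 ≅ Z ⊕ Z/2,  H_2 = 0.

Fix the vertex order a < b < c < d < e < f < g < h < i < j and write every simplex with vertices in increasing order. Then dim K = 2 and the simplices of K are:

  0-simplices (10): a, b, c, d, e, f, g, h, i, j
  1-simplices (30): ab, ac, ad, ae, af, aj, bc, bf, bg, bh, bj, cd, cg, ch, ci, df, dg, dh, dj, ef, eg, eh, ei, ej, fh, fj, gh, gi, gj, hi
  2-simplices (20): abc, abf, acd, adj, aef, aej, bch, bfj, bgh, bgj, cdg, cgi, chi, dfh, dfj, dgh, efh, egi, egj, ehi

Hence C_0 ≅ Z^10, C_1 ≅ Z^30, C_2 ≅ Z^20.

The boundary map ∂_1: C_1 → C_0 maps an edge to its endpoints' difference, ∂[p,q] = q − p. For instance
  ∂ef = f − e.
As a 10×30 matrix over Z this has rank 9, with invariant factors (1,1,1,1,1,1,1,1,1).

The boundary map ∂_2: C_2 → C_1 sends each 2-simplex [p,q,r] to [q,r] − [p,r] + [p,q]. For instance
  ∂bch = ch − bh + bc,
  ∂egi = gi − ei + eg.
This gives a 30×20 integer matrix of rank 20; reducing to Smith normal form yields diagonal entries (1,1,1,1,1,1,1,1,1,1,1,1,1,1,1,1,1,1,1,2).

Computing H_k = (kernel of ∂_k) / (image of ∂_{k+1}):

  H_0: rank C_0 − rank ∂_1 = 10 − 9 = 1, and the invariant factors of ∂_1 are all 1, so H_0 ≅ Z.
  H_1: rank ker ∂_1 − rank ∂_2 = (30 − 9) − 20 = 1, and ∂_2 has invariant factor 2 > 1, so H_1 ≅ Z ⊕ Z/2.
  H_2: rank ker ∂_2 − rank ∂_3 = (20 − 20) − 0 = 0, and there is no ∂_3, so H_2 ≅ 0.

(K is a triangulation of the Klein bottle.)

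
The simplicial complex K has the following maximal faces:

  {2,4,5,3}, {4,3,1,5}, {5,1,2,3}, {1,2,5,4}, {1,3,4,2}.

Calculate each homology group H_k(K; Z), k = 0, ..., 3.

H_0 = Z,  H_1 = 0,  H_2 = 0,  H_3 = Z.

We work with the vertex ordering 1 < 2 < 3 < 4 < 5. The simplices of K, each written with vertices in increasing order, are:

  0-simplices (5): [1], [2], [3], [4], [5]
  1-simplices (10): [1,2], [1,3], [1,4], [1,5], [2,3], [2,4], [2,5], [3,4], [3,5], [4,5]
  2-simplices (10): [1,2,3], [1,2,4], [1,2,5], [1,3,4], [1,3,5], [1,4,5], [2,3,4], [2,3,5], [2,4,5], [3,4,5]
  3-simplices (5): [1,2,3,4], [1,2,3,5], [1,2,4,5], [1,3,4,5], [2,3,4,5]

Hence C_0 ≅ Z^5, C_1 ≅ Z^10, C_2 ≅ Z^10, C_3 ≅ Z^5.

Boundary ∂_1: C_1 → C_0 maps an edge to its endpoints' difference, ∂[p,q] = q − p.
The 5×10 boundary matrix has rank 4 and Smith normal form diag(1,1,1,1).

Boundary ∂_2: C_2 → C_1 acts by ∂[p,q,r] = [q,r] − [p,r] + [p,q]. For instance
  ∂[1,2,5] = [2,5] − [1,5] + [1,2],
  ∂[1,4,5] = [4,5] − [1,5] + [1,4].
This gives a 10×10 integer matrix of rank 6; reducing to Smith normal form yields diagonal entries (1,1,1,1,1,1).

The boundary map ∂_3: C_3 → C_2 sends each 3-simplex σ to the alternating sum Σ_i (−1)^i (σ with its i-th vertex removed). For instance
  ∂[2,3,4,5] = [3,4,5] − [2,4,5] + [2,3,5] − [2,3,4],
  ∂[1,2,3,5] = [2,3,5] − [1,3,5] + [1,2,5] − [1,2,3].
The resulting 10×5 matrix has rank 4, and its Smith normal form has invariant factors (1,1,1,1).

Computing H_k = (kernel of ∂_k) / (image of ∂_{k+1}):

  H_0: rank C_0 − rank ∂_1 = 5 − 4 = 1, and the invariant factors of ∂_1 are all 1, so H_0 = Z.
  H_1: rank ker ∂_1 − rank ∂_2 = (10 − 4) − 6 = 0, and the invariant factors of ∂_2 are all 1, so H_1 = 0.
  H_2: rank ker ∂_2 − rank ∂_3 = (10 − 6) − 4 = 0, and the invariant factors of ∂_3 are all 1, so H_2 = 0.
  H_3: rank ker ∂_3 − rank ∂_4 = (5 − 4) − 0 = 1, and there is no ∂_4, so H_3 = Z.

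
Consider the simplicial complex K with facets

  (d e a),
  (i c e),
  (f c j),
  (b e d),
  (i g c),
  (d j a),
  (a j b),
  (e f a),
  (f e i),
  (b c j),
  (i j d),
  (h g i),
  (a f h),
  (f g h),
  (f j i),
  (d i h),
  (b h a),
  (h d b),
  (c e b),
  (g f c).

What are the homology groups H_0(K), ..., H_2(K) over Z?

Fix the vertex order a < b < c < d < e < f < g < h < i < j and write every simplex with vertices in increasing order. Then dim K = 2 and the simplices of K are:

  0-simplices (10): a, b, c, d, e, f, g, h, i, j
  1-simplices (30): ab, ad, ae, af, ah, aj, bc, bd, be, bh, bj, ce, cf, cg, ci, cj, de, dh, di, dj, ef, ei, fg, fh, fi, fj, gh, gi, hi, ij
  2-simplices (20): abh, abj, ade, adj, aef, afh, bce, bcj, bde, bdh, cei, cfg, cfj, cgi, dhi, dij, efi, fgh, fij, ghi

Hence C_0 ≅ Z^10, C_1 ≅ Z^30, C_2 ≅ Z^20.

The boundary map ∂_1: C_1 → C_0 is given by ∂[p,q] = [q] − [p].
The 10×30 boundary matrix has rank 9 and Smith normal form diag(1,1,1,1,1,1,1,1,1).

Boundary ∂_2: C_2 → C_1 maps a triangle to the signed sum of its edges. For instance
  ∂ghi = hi − gi + gh,
  ∂fgh = gh − fh + fg.
As a 30×20 matrix over Z this has rank 20, with invariant factors (1,1,1,1,1,1,1,1,1,1,1,1,1,1,1,1,1,1,1,2).

Computing H_k = (kernel of ∂_k) / (image of ∂_{k+1}):

  H_0: rank C_0 − rank ∂_1 = 10 − 9 = 1, and the invariant factors of ∂_1 are all 1, so H_0 ≅ Z.
  H_1: rank ker ∂_1 − rank ∂_2 = (30 − 9) − 20 = 1, and ∂_2 has invariant factor 2 > 1, so H_1 ≅ Z ⊕ Z/2.
  H_2: rank ker ∂_2 − rank ∂_3 = (20 − 20) − 0 = 0, and there is no ∂_3, so H_2 ≅ 0.

H_0 = Z,  H_1 = Z ⊕ Z/2,  H_2 = 0.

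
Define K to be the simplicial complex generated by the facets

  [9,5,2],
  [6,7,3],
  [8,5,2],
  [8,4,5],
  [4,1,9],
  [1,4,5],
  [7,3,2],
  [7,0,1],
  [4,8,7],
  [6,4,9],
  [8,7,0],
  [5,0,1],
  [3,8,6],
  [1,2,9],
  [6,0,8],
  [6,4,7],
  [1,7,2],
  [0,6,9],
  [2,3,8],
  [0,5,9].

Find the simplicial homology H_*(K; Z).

H_0 ≅ Z,  H_1 ≅ Z ⊕ Z/2,  H_2 = 0.

Fix the vertex order 0 < 1 < 2 < 3 < 4 < 5 < 6 < 7 < 8 < 9 and write every simplex with vertices in increasing order. Then dim K = 2 and the simplices of K are:

  0-simplices (10): [0], [1], [2], [3], [4], [5], [6], [7], [8], [9]
  1-simplices (30): (30 of them)
  2-simplices (20): (20 of them)

so the chain groups are C_0 ≅ Z^10, C_1 ≅ Z^30, C_2 ≅ Z^20.

Boundary ∂_1: C_1 → C_0 is given by ∂[p,q] = [q] − [p].
As a 10×30 matrix over Z this has rank 9, with invariant factors (1,1,1,1,1,1,1,1,1).

∂_2: C_2 → C_1 acts by ∂[p,q,r] = [q,r] − [p,r] + [p,q]. For instance
  ∂[2,3,8] = [3,8] − [2,8] + [2,3],
  ∂[0,6,9] = [6,9] − [0,9] + [0,6].
As a 30×20 matrix over Z this has rank 20, with invariant factors (1,1,1,1,1,1,1,1,1,1,1,1,1,1,1,1,1,1,1,2).

From H_k ≅ ker(∂_k) / im(∂_{k+1}) we obtain:

  H_0: rank C_0 − rank ∂_1 = 10 − 9 = 1, and the invariant factors of ∂_1 are all 1, so H_0 = Z.
  H_1: rank ker ∂_1 − rank ∂_2 = (30 − 9) − 20 = 1, and ∂_2 has invariant factor 2 > 1, so H_1 = Z ⊕ Z/2.
  H_2: rank ker ∂_2 − rank ∂_3 = (20 − 20) − 0 = 0, and there is no ∂_3, so H_2 = 0.

As a check, the Euler characteristic is 10 − 30 + 20 = 0, which agrees with 1 − 1 + 0 = 0.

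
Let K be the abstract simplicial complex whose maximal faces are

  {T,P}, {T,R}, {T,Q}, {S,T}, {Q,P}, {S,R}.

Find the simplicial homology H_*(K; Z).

Fix the vertex order P < Q < R < S < T and write every simplex with vertices in increasing order. Then dim K = 1 and the simplices of K are:

  0-simplices (5): P, Q, R, S, T
  1-simplices (6): PQ, PT, QT, RS, RT, ST

giving chain groups C_0 ≅ Z^5, C_1 ≅ Z^6.

The boundary map ∂_1: C_1 → C_0 sends each edge [p,q] (with p < q) to q − p. For instance
  ∂PT = T − P.
The resulting 5×6 matrix has rank 4, and its Smith normal form has invariant factors (1,1,1,1).

Now H_k = ker ∂_k / im ∂_{k+1}, so:

  H_0: rank C_0 − rank ∂_1 = 5 − 4 = 1, and the invariant factors of ∂_1 are all 1, so H_0 ≅ Z.
  H_1: rank ker ∂_1 − rank ∂_2 = (6 − 4) − 0 = 2, and there is no ∂_2, so H_1 ≅ Z^2.

As a check, the Euler characteristic is 5 − 6 = -1, which agrees with 1 − 2 = -1.

H_0 ≅ Z,  H_1 ≅ Z^2.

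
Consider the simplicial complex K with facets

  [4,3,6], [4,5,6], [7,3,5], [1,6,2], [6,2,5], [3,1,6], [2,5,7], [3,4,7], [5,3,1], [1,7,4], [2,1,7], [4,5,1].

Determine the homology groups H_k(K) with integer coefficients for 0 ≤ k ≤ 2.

H_0 = Z,  H_1 = Z/2Z,  H_2 = 0.

K has 7 vertices, 18 edges, 12 triangles.
rank ∂_0 = 0, rank ∂_1 = 6 ⇒ b_0 = 7 − 0 − 6 = 1; all invariant factors of ∂_1 are 1 so no torsion. So H_0 ≅ Z.
rank ∂_1 = 6, rank ∂_2 = 12 ⇒ b_1 = 18 − 6 − 12 = 0; ∂_2 has invariant factor(s) [2] giving torsion. So H_1 ≅ Z/2Z.
rank ∂_2 = 12, rank ∂_3 = 0 ⇒ b_2 = 12 − 12 − 0 = 0. So H_2 ≅ 0.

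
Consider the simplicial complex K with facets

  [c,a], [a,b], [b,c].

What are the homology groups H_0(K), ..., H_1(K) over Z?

We work with the vertex ordering a < b < c. The simplices of K, each written with vertices in increasing order, are:

  0-simplices (3): a, b, c
  1-simplices (3): ab, ac, bc

giving chain groups C_0 ≅ Z^3, C_1 ≅ Z^3.

∂_1: C_1 → C_0 sends each edge [p,q] (with p < q) to q − p. For instance
  ∂ac = c − a.
The 3×3 boundary matrix has rank 2 and Smith normal form diag(1,1).

Now H_k = ker ∂_k / im ∂_{k+1}, so:

  H_0: rank C_0 − rank ∂_1 = 3 − 2 = 1, and the invariant factors of ∂_1 are all 1, so H_0 ≅ Z.
  H_1: rank ker ∂_1 − rank ∂_2 = (3 − 2) − 0 = 1, and there is no ∂_2, so H_1 ≅ Z.

As a check, the Euler characteristic is 3 − 3 = 0, which agrees with 1 − 1 = 0.
(K is a triangulation of the circle S^1.)

H_0 = Z,  H_1 = Z.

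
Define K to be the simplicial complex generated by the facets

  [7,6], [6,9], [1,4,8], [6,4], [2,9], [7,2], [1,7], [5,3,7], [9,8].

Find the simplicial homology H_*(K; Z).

H_0 = Z,  H_1 = Z^3,  H_2 = 0.

Take the total order 1 < 2 < 3 < 4 < 5 < 6 < 7 < 8 < 9 on the vertex set. Then K (dimension 2) consists of the simplices:

  0-simplices (9): [1], [2], [3], [4], [5], [6], [7], [8], [9]
  1-simplices (13): [1,4], [1,7], [1,8], [2,7], [2,9], [3,5], [3,7], [4,6], [4,8], [5,7], [6,7], [6,9], [8,9]
  2-simplices (2): [1,4,8], [3,5,7]

Hence C_0 ≅ Z^9, C_1 ≅ Z^13, C_2 ≅ Z^2.

The boundary map ∂_1: C_1 → C_0 is given by ∂[p,q] = [q] − [p].
The 9×13 boundary matrix has rank 8 and Smith normal form diag(1,1,1,1,1,1,1,1).

∂_2: C_2 → C_1 acts by ∂[p,q,r] = [q,r] − [p,r] + [p,q]. For instance
  ∂[1,4,8] = [4,8] − [1,8] + [1,4],
  ∂[3,5,7] = [5,7] − [3,7] + [3,5].
This gives a 13×2 integer matrix of rank 2; reducing to Smith normal form yields diagonal entries (1,1).

Reading off H_k = ker ∂_k / im ∂_{k+1}:

  H_0: rank C_0 − rank ∂_1 = 9 − 8 = 1, and the invariant factors of ∂_1 are all 1, so H_0 = Z.
  H_1: rank ker ∂_1 − rank ∂_2 = (13 − 8) − 2 = 3, and the invariant factors of ∂_2 are all 1, so H_1 = Z^3.
  H_2: rank ker ∂_2 − rank ∂_3 = (2 − 2) − 0 = 0, and there is no ∂_3, so H_2 = 0.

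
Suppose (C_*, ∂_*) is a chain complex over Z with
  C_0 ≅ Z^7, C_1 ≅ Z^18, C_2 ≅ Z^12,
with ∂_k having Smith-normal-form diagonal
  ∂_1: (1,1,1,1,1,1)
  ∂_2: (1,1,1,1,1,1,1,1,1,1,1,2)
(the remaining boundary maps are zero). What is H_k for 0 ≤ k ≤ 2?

H_0: b_0 = 7 − 0 − 6 = 1; torsion from ∂_1 factors > 1: none. So H_0 ≅ Z.
H_1: b_1 = 18 − 6 − 12 = 0; torsion from ∂_2 factors > 1: [2]. So H_1 ≅ Z/2.
H_2: b_2 = 12 − 12 − 0 = 0; torsion from ∂_3 factors > 1: none. So H_2 ≅ 0.

H_0 ≅ Z,  H_1 ≅ Z/2,  H_2 = 0.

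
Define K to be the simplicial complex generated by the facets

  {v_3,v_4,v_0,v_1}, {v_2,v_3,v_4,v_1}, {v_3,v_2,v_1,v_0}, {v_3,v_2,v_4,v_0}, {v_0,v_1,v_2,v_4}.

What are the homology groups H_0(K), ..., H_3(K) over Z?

We work with the vertex ordering v_0 < v_1 < v_2 < v_3 < v_4. The simplices of K, each written with vertices in increasing order, are:

  0-simplices (5): [v_0], [v_1], [v_2], [v_3], [v_4]
  1-simplices (10): [v_0,v_1], [v_0,v_2], [v_0,v_3], [v_0,v_4], [v_1,v_2], [v_1,v_3], [v_1,v_4], [v_2,v_3], [v_2,v_4], [v_3,v_4]
  2-simplices (10): [v_0,v_1,v_2], [v_0,v_1,v_3], [v_0,v_1,v_4], [v_0,v_2,v_3], [v_0,v_2,v_4], [v_0,v_3,v_4], [v_1,v_2,v_3], [v_1,v_2,v_4], [v_1,v_3,v_4], [v_2,v_3,v_4]
  3-simplices (5): [v_0,v_1,v_2,v_3], [v_0,v_1,v_2,v_4], [v_0,v_1,v_3,v_4], [v_0,v_2,v_3,v_4], [v_1,v_2,v_3,v_4]

Hence C_0 ≅ Z^5, C_1 ≅ Z^10, C_2 ≅ Z^10, C_3 ≅ Z^5.

Boundary ∂_1: C_1 → C_0 sends each edge [p,q] (with p < q) to q − p.
As a 5×10 matrix over Z this has rank 4, with invariant factors (1,1,1,1).

Boundary ∂_2: C_2 → C_1 maps a triangle to the signed sum of its edges. For instance
  ∂[v_1,v_2,v_3] = [v_2,v_3] − [v_1,v_3] + [v_1,v_2],
  ∂[v_2,v_3,v_4] = [v_3,v_4] − [v_2,v_4] + [v_2,v_3].
The resulting 10×10 matrix has rank 6, and its Smith normal form has invariant factors (1,1,1,1,1,1).

∂_3: C_3 → C_2 sends each 3-simplex σ to the alternating sum Σ_i (−1)^i (σ with its i-th vertex removed). For instance
  ∂[v_1,v_2,v_3,v_4] = [v_2,v_3,v_4] − [v_1,v_3,v_4] + [v_1,v_2,v_4] − [v_1,v_2,v_3],
  ∂[v_0,v_1,v_2,v_3] = [v_1,v_2,v_3] − [v_0,v_2,v_3] + [v_0,v_1,v_3] − [v_0,v_1,v_2].
The 10×5 boundary matrix has rank 4 and Smith normal form diag(1,1,1,1).

From H_k ≅ ker(∂_k) / im(∂_{k+1}) we obtain:

  H_0: rank C_0 − rank ∂_1 = 5 − 4 = 1, and the invariant factors of ∂_1 are all 1, so H_0 = Z.
  H_1: rank ker ∂_1 − rank ∂_2 = (10 − 4) − 6 = 0, and the invariant factors of ∂_2 are all 1, so H_1 = 0.
  H_2: rank ker ∂_2 − rank ∂_3 = (10 − 6) − 4 = 0, and the invariant factors of ∂_3 are all 1, so H_2 = 0.
  H_3: rank ker ∂_3 − rank ∂_4 = (5 − 4) − 0 = 1, and there is no ∂_4, so H_3 = Z.

As a check, the Euler characteristic is 5 − 10 + 10 − 5 = 0, which agrees with 1 − 0 + 0 − 1 = 0.

H_0 = Z,  H_1 = 0,  H_2 = 0,  H_3 = Z.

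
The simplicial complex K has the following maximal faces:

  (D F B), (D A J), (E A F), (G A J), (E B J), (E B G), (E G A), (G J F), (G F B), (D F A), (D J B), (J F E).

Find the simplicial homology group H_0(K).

H_0 ≅ Z.

K has 7 vertices, 18 edges, 12 triangles.
rank ∂_0 = 0, rank ∂_1 = 6 ⇒ b_0 = 7 − 0 − 6 = 1; all invariant factors of ∂_1 are 1 so no torsion. So H_0 = Z.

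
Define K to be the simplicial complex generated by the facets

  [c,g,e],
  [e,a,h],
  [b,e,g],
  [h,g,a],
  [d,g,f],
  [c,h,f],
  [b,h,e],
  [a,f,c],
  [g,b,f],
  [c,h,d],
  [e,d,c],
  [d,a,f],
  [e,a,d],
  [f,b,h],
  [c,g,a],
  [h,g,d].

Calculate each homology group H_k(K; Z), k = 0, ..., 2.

H_0 ≅ Z,  H_1 ≅ Z^2,  H_2 ≅ Z.

K has 8 vertices, 24 edges, 16 triangles.
rank ∂_0 = 0, rank ∂_1 = 7 ⇒ b_0 = 8 − 0 − 7 = 1; all invariant factors of ∂_1 are 1 so no torsion. So H_0 ≅ Z.
rank ∂_1 = 7, rank ∂_2 = 15 ⇒ b_1 = 24 − 7 − 15 = 2; all invariant factors of ∂_2 are 1 so no torsion. So H_1 ≅ Z^2.
rank ∂_2 = 15, rank ∂_3 = 0 ⇒ b_2 = 16 − 15 − 0 = 1. So H_2 ≅ Z.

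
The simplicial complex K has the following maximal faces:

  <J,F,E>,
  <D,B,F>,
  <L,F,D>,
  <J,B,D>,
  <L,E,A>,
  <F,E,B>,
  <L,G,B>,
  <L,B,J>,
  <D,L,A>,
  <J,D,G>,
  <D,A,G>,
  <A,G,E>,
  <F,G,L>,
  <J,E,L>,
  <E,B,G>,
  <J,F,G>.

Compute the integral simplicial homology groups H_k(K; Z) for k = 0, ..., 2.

Fix the vertex order A < B < D < E < F < G < J < L and write every simplex with vertices in increasing order. Then dim K = 2 and the simplices of K are:

  0-simplices (8): A, B, D, E, F, G, J, L
  1-simplices (24): AD, AE, AG, AL, BD, BE, BF, BG, BJ, BL, DF, DG, DJ, DL, EF, EG, EJ, EL, FG, FJ, FL, GJ, GL, JL
  2-simplices (16): ADG, ADL, AEG, AEL, BDF, BDJ, BEF, BEG, BGL, BJL, DFL, DGJ, EFJ, EJL, FGJ, FGL

Hence C_0 ≅ Z^8, C_1 ≅ Z^24, C_2 ≅ Z^16.

∂_1: C_1 → C_0 is given by ∂[p,q] = [q] − [p]. For instance
  ∂AD = D − A.
This gives a 8×24 integer matrix of rank 7; reducing to Smith normal form yields diagonal entries (1,1,1,1,1,1,1).

Boundary ∂_2: C_2 → C_1 maps a triangle to the signed sum of its edges. For instance
  ∂BDJ = DJ − BJ + BD,
  ∂BGL = GL − BL + BG.
As a 24×16 matrix over Z this has rank 15, with invariant factors (1,1,1,1,1,1,1,1,1,1,1,1,1,1,1).

From H_k ≅ ker(∂_k) / im(∂_{k+1}) we obtain:

  H_0: rank C_0 − rank ∂_1 = 8 − 7 = 1, and the invariant factors of ∂_1 are all 1, so H_0 ≅ Z.
  H_1: rank ker ∂_1 − rank ∂_2 = (24 − 7) − 15 = 2, and the invariant factors of ∂_2 are all 1, so H_1 ≅ Z^2.
  H_2: rank ker ∂_2 − rank ∂_3 = (16 − 15) − 0 = 1, and there is no ∂_3, so H_2 ≅ Z.

As a check, the Euler characteristic is 8 − 24 + 16 = 0, which agrees with 1 − 2 + 1 = 0.

H_0 = Z,  H_1 = Z^2,  H_2 = Z.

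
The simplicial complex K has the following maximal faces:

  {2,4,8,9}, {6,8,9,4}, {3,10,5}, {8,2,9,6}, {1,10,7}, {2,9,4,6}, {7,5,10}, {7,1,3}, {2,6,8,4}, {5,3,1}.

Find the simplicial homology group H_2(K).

H_2 = 0.

We work with the vertex ordering 1 < 2 < 3 < 4 < 5 < 6 < 7 < 8 < 9 < 10. The simplices of K, each written with vertices in increasing order, are:

  0-simplices (10): [1], [2], [3], [4], [5], [6], [7], [8], [9], [10]
  1-simplices (20): [1,3], [1,5], [1,7], [1,10], [2,4], [2,6], [2,8], [2,9], [3,5], [3,7], [3,10], [4,6], [4,8], [4,9], [5,7], [5,10], [6,8], [6,9], [7,10], [8,9]
  2-simplices (15): [1,3,5], [1,3,7], [1,7,10], [2,4,6], [2,4,8], [2,4,9], [2,6,8], [2,6,9], [2,8,9], [3,5,10], [4,6,8], [4,6,9], [4,8,9], [5,7,10], [6,8,9]
  3-simplices (5): [2,4,6,8], [2,4,6,9], [2,4,8,9], [2,6,8,9], [4,6,8,9]

Hence C_0 ≅ Z^10, C_1 ≅ Z^20, C_2 ≅ Z^15, C_3 ≅ Z^5.

Boundary ∂_1: C_1 → C_0 maps an edge to its endpoints' difference, ∂[p,q] = q − p. For instance
  ∂[1,5] = [5] − [1].
This gives a 10×20 integer matrix of rank 8; reducing to Smith normal form yields diagonal entries (1,1,1,1,1,1,1,1).

Boundary ∂_2: C_2 → C_1 sends each 2-simplex [p,q,r] to [q,r] − [p,r] + [p,q]. For instance
  ∂[2,8,9] = [8,9] − [2,9] + [2,8],
  ∂[4,8,9] = [8,9] − [4,9] + [4,8].
As a 20×15 matrix over Z this has rank 11, with invariant factors (1,1,1,1,1,1,1,1,1,1,1).

Boundary ∂_3: C_3 → C_2 sends each 3-simplex σ to the alternating sum Σ_i (−1)^i (σ with its i-th vertex removed). For instance
  ∂[2,4,6,8] = [4,6,8] − [2,6,8] + [2,4,8] − [2,4,6],
  ∂[2,4,8,9] = [4,8,9] − [2,8,9] + [2,4,9] − [2,4,8].
As a 15×5 matrix over Z this has rank 4, with invariant factors (1,1,1,1).

Now H_k = ker ∂_k / im ∂_{k+1}, so:

  H_2: rank ker ∂_2 − rank ∂_3 = (15 − 11) − 4 = 0, and the invariant factors of ∂_3 are all 1, so H_2 = 0.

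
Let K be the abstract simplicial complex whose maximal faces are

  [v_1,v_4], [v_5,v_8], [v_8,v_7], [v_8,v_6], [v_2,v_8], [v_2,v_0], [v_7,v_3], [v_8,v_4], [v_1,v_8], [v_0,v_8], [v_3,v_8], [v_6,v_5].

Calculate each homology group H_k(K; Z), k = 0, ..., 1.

Order the vertices as v_0 < v_1 < v_2 < v_3 < v_4 < v_5 < v_6 < v_7 < v_8. Listing each simplex with vertices in this order, K has dimension 1 with simplices:

  0-simplices (9): [v_0], [v_1], [v_2], [v_3], [v_4], [v_5], [v_6], [v_7], [v_8]
  1-simplices (12): [v_0,v_2], [v_0,v_8], [v_1,v_4], [v_1,v_8], [v_2,v_8], [v_3,v_7], [v_3,v_8], [v_4,v_8], [v_5,v_6], [v_5,v_8], [v_6,v_8], [v_7,v_8]

so the chain groups are C_0 ≅ Z^9, C_1 ≅ Z^12.

∂_1: C_1 → C_0 sends each edge [p,q] (with p < q) to q − p.
The resulting 9×12 matrix has rank 8, and its Smith normal form has invariant factors (1,1,1,1,1,1,1,1).

From H_k ≅ ker(∂_k) / im(∂_{k+1}) we obtain:

  H_0: rank C_0 − rank ∂_1 = 9 − 8 = 1, and the invariant factors of ∂_1 are all 1, so H_0 ≅ Z.
  H_1: rank ker ∂_1 − rank ∂_2 = (12 − 8) − 0 = 4, and there is no ∂_2, so H_1 ≅ Z^4.

As a check, the Euler characteristic is 9 − 12 = -3, which agrees with 1 − 4 = -3.

H_0 ≅ Z,  H_1 ≅ Z^4.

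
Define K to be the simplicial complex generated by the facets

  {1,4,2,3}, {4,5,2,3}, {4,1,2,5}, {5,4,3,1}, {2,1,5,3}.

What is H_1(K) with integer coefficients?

H_1 ≅ 0.

We work with the vertex ordering 1 < 2 < 3 < 4 < 5. The simplices of K, each written with vertices in increasing order, are:

  0-simplices (5): [1], [2], [3], [4], [5]
  1-simplices (10): [1,2], [1,3], [1,4], [1,5], [2,3], [2,4], [2,5], [3,4], [3,5], [4,5]
  2-simplices (10): [1,2,3], [1,2,4], [1,2,5], [1,3,4], [1,3,5], [1,4,5], [2,3,4], [2,3,5], [2,4,5], [3,4,5]
  3-simplices (5): [1,2,3,4], [1,2,3,5], [1,2,4,5], [1,3,4,5], [2,3,4,5]

Hence C_0 ≅ Z^5, C_1 ≅ Z^10, C_2 ≅ Z^10, C_3 ≅ Z^5.

Boundary ∂_1: C_1 → C_0 is given by ∂[p,q] = [q] − [p]. For instance
  ∂[1,3] = [3] − [1].
This gives a 5×10 integer matrix of rank 4; reducing to Smith normal form yields diagonal entries (1,1,1,1).

Boundary ∂_2: C_2 → C_1 maps a triangle to the signed sum of its edges. For instance
  ∂[1,4,5] = [4,5] − [1,5] + [1,4],
  ∂[1,3,5] = [3,5] − [1,5] + [1,3].
The resulting 10×10 matrix has rank 6, and its Smith normal form has invariant factors (1,1,1,1,1,1).

Boundary ∂_3: C_3 → C_2 sends each 3-simplex σ to the alternating sum Σ_i (−1)^i (σ with its i-th vertex removed). For instance
  ∂[1,2,3,4] = [2,3,4] − [1,3,4] + [1,2,4] − [1,2,3],
  ∂[1,3,4,5] = [3,4,5] − [1,4,5] + [1,3,5] − [1,3,4].
The resulting 10×5 matrix has rank 4, and its Smith normal form has invariant factors (1,1,1,1).

Now H_k = ker ∂_k / im ∂_{k+1}, so:

  H_1: rank ker ∂_1 − rank ∂_2 = (10 − 4) − 6 = 0, and the invariant factors of ∂_2 are all 1, so H_1 ≅ 0.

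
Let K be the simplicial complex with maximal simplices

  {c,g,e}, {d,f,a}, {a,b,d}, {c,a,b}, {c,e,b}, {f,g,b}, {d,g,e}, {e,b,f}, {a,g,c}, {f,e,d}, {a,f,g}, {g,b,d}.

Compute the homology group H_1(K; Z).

We work with the vertex ordering a < b < c < d < e < f < g. The simplices of K, each written with vertices in increasing order, are:

  0-simplices (7): a, b, c, d, e, f, g
  1-simplices (18): ab, ac, ad, af, ag, bc, bd, be, bf, bg, ce, cg, de, df, dg, ef, eg, fg
  2-simplices (12): abc, abd, acg, adf, afg, bce, bdg, bef, bfg, ceg, def, deg

giving chain groups C_0 ≅ Z^7, C_1 ≅ Z^18, C_2 ≅ Z^12.

The boundary map ∂_1: C_1 → C_0 is given by ∂[p,q] = [q] − [p].
The resulting 7×18 matrix has rank 6, and its Smith normal form has invariant factors (1,1,1,1,1,1).

∂_2: C_2 → C_1 sends each 2-simplex [p,q,r] to [q,r] − [p,r] + [p,q]. For instance
  ∂def = ef − df + de,
  ∂deg = eg − dg + de.
As a 18×12 matrix over Z this has rank 12, with invariant factors (1,1,1,1,1,1,1,1,1,1,1,2).

From H_k ≅ ker(∂_k) / im(∂_{k+1}) we obtain:

  H_1: rank ker ∂_1 − rank ∂_2 = (18 − 6) − 12 = 0, and ∂_2 has invariant factor 2 > 1, so H_1 = Z/2.

H_1 = Z/2.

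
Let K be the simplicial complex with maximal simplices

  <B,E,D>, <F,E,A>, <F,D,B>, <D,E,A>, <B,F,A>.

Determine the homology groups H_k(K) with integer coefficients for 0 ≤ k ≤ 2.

H_0 = Z,  H_1 = Z,  H_2 = 0.

We work with the vertex ordering A < B < D < E < F. The simplices of K, each written with vertices in increasing order, are:

  0-simplices (5): A, B, D, E, F
  1-simplices (10): AB, AD, AE, AF, BD, BE, BF, DE, DF, EF
  2-simplices (5): ABF, ADE, AEF, BDE, BDF

Hence C_0 ≅ Z^5, C_1 ≅ Z^10, C_2 ≅ Z^5.

∂_1: C_1 → C_0 is given by ∂[p,q] = [q] − [p]. For instance
  ∂BF = F − B.
This gives a 5×10 integer matrix of rank 4; reducing to Smith normal form yields diagonal entries (1,1,1,1).

The boundary map ∂_2: C_2 → C_1 acts by ∂[p,q,r] = [q,r] − [p,r] + [p,q]. For instance
  ∂ABF = BF − AF + AB,
  ∂AEF = EF − AF + AE.
The resulting 10×5 matrix has rank 5, and its Smith normal form has invariant factors (1,1,1,1,1).

Computing H_k = (kernel of ∂_k) / (image of ∂_{k+1}):

  H_0: rank C_0 − rank ∂_1 = 5 − 4 = 1, and the invariant factors of ∂_1 are all 1, so H_0 ≅ Z.
  H_1: rank ker ∂_1 − rank ∂_2 = (10 − 4) − 5 = 1, and the invariant factors of ∂_2 are all 1, so H_1 ≅ Z.
  H_2: rank ker ∂_2 − rank ∂_3 = (5 − 5) − 0 = 0, and there is no ∂_3, so H_2 ≅ 0.

As a check, the Euler characteristic is 5 − 10 + 5 = 0, which agrees with 1 − 1 + 0 = 0.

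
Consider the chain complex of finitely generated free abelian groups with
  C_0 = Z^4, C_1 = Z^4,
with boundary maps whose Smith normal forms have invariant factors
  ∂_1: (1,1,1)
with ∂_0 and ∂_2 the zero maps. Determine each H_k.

H_0: b_0 = 4 − 0 − 3 = 1; torsion from ∂_1 factors > 1: none. So H_0 ≅ Z.
H_1: b_1 = 4 − 3 − 0 = 1; torsion from ∂_2 factors > 1: none. So H_1 ≅ Z.

H_0 ≅ Z,  H_1 ≅ Z.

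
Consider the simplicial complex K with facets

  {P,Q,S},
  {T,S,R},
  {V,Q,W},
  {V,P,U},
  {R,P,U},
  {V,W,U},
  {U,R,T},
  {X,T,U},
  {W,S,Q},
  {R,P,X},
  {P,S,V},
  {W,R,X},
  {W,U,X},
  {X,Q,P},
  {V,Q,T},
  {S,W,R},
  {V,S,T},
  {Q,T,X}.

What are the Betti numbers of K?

We work with the vertex ordering P < Q < R < S < T < U < V < W < X. The simplices of K, each written with vertices in increasing order, are:

  0-simplices (9): P, Q, R, S, T, U, V, W, X
  1-simplices (27): PQ, PR, PS, PU, PV, PX, QS, QT, QV, QW, QX, RS, RT, RU, RW, RX, ST, SV, SW, TU, TV, TX, UV, UW, UX, VW, WX
  2-simplices (18): PQS, PQX, PRU, PRX, PSV, PUV, QSW, QTV, QTX, QVW, RST, RSW, RTU, RWX, STV, TUX, UVW, UWX

giving chain groups C_0 ≅ Z^9, C_1 ≅ Z^27, C_2 ≅ Z^18.

The boundary map ∂_1: C_1 → C_0 maps an edge to its endpoints' difference, ∂[p,q] = q − p. For instance
  ∂PV = V − P.
The resulting 9×27 matrix has rank 8, and its Smith normal form has invariant factors (1,1,1,1,1,1,1,1).

Boundary ∂_2: C_2 → C_1 acts by ∂[p,q,r] = [q,r] − [p,r] + [p,q]. For instance
  ∂PSV = SV − PV + PS,
  ∂QSW = SW − QW + QS.
The resulting 27×18 matrix has rank 18, and its Smith normal form has invariant factors (1,1,1,1,1,1,1,1,1,1,1,1,1,1,1,1,1,2).

Computing H_k = (kernel of ∂_k) / (image of ∂_{k+1}):

  H_0: rank C_0 − rank ∂_1 = 9 − 8 = 1, and the invariant factors of ∂_1 are all 1, so H_0 ≅ Z.
  H_1: rank ker ∂_1 − rank ∂_2 = (27 − 8) − 18 = 1, and ∂_2 has invariant factor 2 > 1, so H_1 ≅ Z × Z/2.
  H_2: rank ker ∂_2 − rank ∂_3 = (18 − 18) − 0 = 0, and there is no ∂_3, so H_2 ≅ 0.

As a check, the Euler characteristic is 9 − 27 + 18 = 0, which agrees with 1 − 1 + 0 = 0.

Hence the Betti numbers are b_0 = 1, b_1 = 1, b_2 = 0.

b_0 = 1, b_1 = 1, b_2 = 0.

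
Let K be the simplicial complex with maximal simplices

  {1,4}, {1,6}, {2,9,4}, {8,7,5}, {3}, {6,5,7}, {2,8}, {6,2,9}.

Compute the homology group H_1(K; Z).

We work with the vertex ordering 1 < 2 < 3 < 4 < 5 < 6 < 7 < 8 < 9. The simplices of K, each written with vertices in increasing order, are:

  0-simplices (9): [1], [2], [3], [4], [5], [6], [7], [8], [9]
  1-simplices (13): [1,4], [1,6], [2,4], [2,6], [2,8], [2,9], [4,9], [5,6], [5,7], [5,8], [6,7], [6,9], [7,8]
  2-simplices (4): [2,4,9], [2,6,9], [5,6,7], [5,7,8]

giving chain groups C_0 ≅ Z^9, C_1 ≅ Z^13, C_2 ≅ Z^4.

∂_1: C_1 → C_0 is given by ∂[p,q] = [q] − [p].
The 9×13 boundary matrix has rank 7 and Smith normal form diag(1,1,1,1,1,1,1).

Boundary ∂_2: C_2 → C_1 acts by ∂[p,q,r] = [q,r] − [p,r] + [p,q]. For instance
  ∂[5,6,7] = [6,7] − [5,7] + [5,6],
  ∂[2,4,9] = [4,9] − [2,9] + [2,4].
The 13×4 boundary matrix has rank 4 and Smith normal form diag(1,1,1,1).

Computing H_k = (kernel of ∂_k) / (image of ∂_{k+1}):

  H_1: rank ker ∂_1 − rank ∂_2 = (13 − 7) − 4 = 2, and the invariant factors of ∂_2 are all 1, so H_1 ≅ Z^2.

H_1 ≅ Z^2.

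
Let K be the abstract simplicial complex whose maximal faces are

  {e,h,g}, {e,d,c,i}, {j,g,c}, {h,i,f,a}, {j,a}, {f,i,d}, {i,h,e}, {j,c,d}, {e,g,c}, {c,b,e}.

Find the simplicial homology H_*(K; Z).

H_0 = Z,  H_1 = Z,  H_2 = 0,  H_3 = 0.

Order the vertices as a < b < c < d < e < f < g < h < i < j. Listing each simplex with vertices in this order, K has dimension 3 with simplices:

  0-simplices (10): a, b, c, d, e, f, g, h, i, j
  1-simplices (23): af, ah, ai, aj, bc, be, cd, ce, cg, ci, cj, de, df, di, dj, eg, eh, ei, fh, fi, gh, gj, hi
  2-simplices (15): afh, afi, ahi, bce, cde, cdi, cdj, ceg, cei, cgj, dei, dfi, egh, ehi, fhi
  3-simplices (2): afhi, cdei

so the chain groups are C_0 ≅ Z^10, C_1 ≅ Z^23, C_2 ≅ Z^15, C_3 ≅ Z^2.

Boundary ∂_1: C_1 → C_0 sends each edge [p,q] (with p < q) to q − p. For instance
  ∂de = e − d.
The resulting 10×23 matrix has rank 9, and its Smith normal form has invariant factors (1,1,1,1,1,1,1,1,1).

The boundary map ∂_2: C_2 → C_1 acts by ∂[p,q,r] = [q,r] − [p,r] + [p,q]. For instance
  ∂fhi = hi − fi + fh,
  ∂dfi = fi − di + df.
The resulting 23×15 matrix has rank 13, and its Smith normal form has invariant factors (1,1,1,1,1,1,1,1,1,1,1,1,1).

∂_3: C_3 → C_2 sends each 3-simplex σ to the alternating sum Σ_i (−1)^i (σ with its i-th vertex removed). For instance
  ∂afhi = fhi − ahi + afi − afh,
  ∂cdei = dei − cei + cdi − cde.
As a 15×2 matrix over Z this has rank 2, with invariant factors (1,1).

From H_k ≅ ker(∂_k) / im(∂_{k+1}) we obtain:

  H_0: rank C_0 − rank ∂_1 = 10 − 9 = 1, and the invariant factors of ∂_1 are all 1, so H_0 ≅ Z.
  H_1: rank ker ∂_1 − rank ∂_2 = (23 − 9) − 13 = 1, and the invariant factors of ∂_2 are all 1, so H_1 ≅ Z.
  H_2: rank ker ∂_2 − rank ∂_3 = (15 − 13) − 2 = 0, and the invariant factors of ∂_3 are all 1, so H_2 ≅ 0.
  H_3: rank ker ∂_3 − rank ∂_4 = (2 − 2) − 0 = 0, and there is no ∂_4, so H_3 ≅ 0.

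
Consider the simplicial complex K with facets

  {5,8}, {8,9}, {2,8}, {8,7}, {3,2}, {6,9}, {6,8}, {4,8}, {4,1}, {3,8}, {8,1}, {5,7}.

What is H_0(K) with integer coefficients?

Fix the vertex order 1 < 2 < 3 < 4 < 5 < 6 < 7 < 8 < 9 and write every simplex with vertices in increasing order. Then dim K = 1 and the simplices of K are:

  0-simplices (9): [1], [2], [3], [4], [5], [6], [7], [8], [9]
  1-simplices (12): [1,4], [1,8], [2,3], [2,8], [3,8], [4,8], [5,7], [5,8], [6,8], [6,9], [7,8], [8,9]

giving chain groups C_0 ≅ Z^9, C_1 ≅ Z^12.

The boundary map ∂_1: C_1 → C_0 maps an edge to its endpoints' difference, ∂[p,q] = q − p. For instance
  ∂[7,8] = [8] − [7].
The resulting 9×12 matrix has rank 8, and its Smith normal form has invariant factors (1,1,1,1,1,1,1,1).

Now H_k = ker ∂_k / im ∂_{k+1}, so:

  H_0: rank C_0 − rank ∂_1 = 9 − 8 = 1, and the invariant factors of ∂_1 are all 1, so H_0 ≅ Z.

(K is a triangulation of a wedge of 4 circles.)

H_0 = Z.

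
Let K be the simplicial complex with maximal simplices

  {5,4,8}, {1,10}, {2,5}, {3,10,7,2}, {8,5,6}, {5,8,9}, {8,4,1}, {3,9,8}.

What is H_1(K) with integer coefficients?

Order the vertices as 1 < 2 < 3 < 4 < 5 < 6 < 7 < 8 < 9 < 10. Listing each simplex with vertices in this order, K has dimension 3 with simplices:

  0-simplices (10): [1], [2], [3], [4], [5], [6], [7], [8], [9], [10]
  1-simplices (19): [1,4], [1,8], [1,10], [2,3], [2,5], [2,7], [2,10], [3,7], [3,8], [3,9], [3,10], [4,5], [4,8], [5,6], [5,8], [5,9], [6,8], [7,10], [8,9]
  2-simplices (9): [1,4,8], [2,3,7], [2,3,10], [2,7,10], [3,7,10], [3,8,9], [4,5,8], [5,6,8], [5,8,9]
  3-simplices (1): [2,3,7,10]

Hence C_0 ≅ Z^10, C_1 ≅ Z^19, C_2 ≅ Z^9, C_3 ≅ Z^1.

The boundary map ∂_1: C_1 → C_0 sends each edge [p,q] (with p < q) to q − p. For instance
  ∂[4,5] = [5] − [4].
The resulting 10×19 matrix has rank 9, and its Smith normal form has invariant factors (1,1,1,1,1,1,1,1,1).

∂_2: C_2 → C_1 maps a triangle to the signed sum of its edges. For instance
  ∂[4,5,8] = [5,8] − [4,8] + [4,5],
  ∂[3,7,10] = [7,10] − [3,10] + [3,7].
This gives a 19×9 integer matrix of rank 8; reducing to Smith normal form yields diagonal entries (1,1,1,1,1,1,1,1).

The boundary map ∂_3: C_3 → C_2 sends each 3-simplex σ to the alternating sum Σ_i (−1)^i (σ with its i-th vertex removed). For instance
  ∂[2,3,7,10] = [3,7,10] − [2,7,10] + [2,3,10] − [2,3,7].
The 9×1 boundary matrix has rank 1 and Smith normal form diag(1).

Computing H_k = (kernel of ∂_k) / (image of ∂_{k+1}):

  H_1: rank ker ∂_1 − rank ∂_2 = (19 − 9) − 8 = 2, and the invariant factors of ∂_2 are all 1, so H_1 ≅ Z^2.

H_1 ≅ Z^2.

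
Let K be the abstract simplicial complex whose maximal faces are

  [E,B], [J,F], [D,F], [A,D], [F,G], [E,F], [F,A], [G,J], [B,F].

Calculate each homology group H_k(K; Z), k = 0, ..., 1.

H_0 ≅ Z,  H_1 ≅ Z^3.

Fix the vertex order A < B < D < E < F < G < J and write every simplex with vertices in increasing order. Then dim K = 1 and the simplices of K are:

  0-simplices (7): A, B, D, E, F, G, J
  1-simplices (9): AD, AF, BE, BF, DF, EF, FG, FJ, GJ

Hence C_0 ≅ Z^7, C_1 ≅ Z^9.

∂_1: C_1 → C_0 is given by ∂[p,q] = [q] − [p].
As a 7×9 matrix over Z this has rank 6, with invariant factors (1,1,1,1,1,1).

From H_k ≅ ker(∂_k) / im(∂_{k+1}) we obtain:

  H_0: rank C_0 − rank ∂_1 = 7 − 6 = 1, and the invariant factors of ∂_1 are all 1, so H_0 ≅ Z.
  H_1: rank ker ∂_1 − rank ∂_2 = (9 − 6) − 0 = 3, and there is no ∂_2, so H_1 ≅ Z^3.

As a check, the Euler characteristic is 7 − 9 = -2, which agrees with 1 − 3 = -2.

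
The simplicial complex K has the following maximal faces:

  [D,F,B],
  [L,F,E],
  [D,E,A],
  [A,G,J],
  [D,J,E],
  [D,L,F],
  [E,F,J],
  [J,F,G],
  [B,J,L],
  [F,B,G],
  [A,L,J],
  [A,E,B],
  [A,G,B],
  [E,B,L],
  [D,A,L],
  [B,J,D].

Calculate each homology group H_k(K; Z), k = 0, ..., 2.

H_0 = Z,  H_1 = Z^2,  H_2 = Z.

Fix the vertex order A < B < D < E < F < G < J < L and write every simplex with vertices in increasing order. Then dim K = 2 and the simplices of K are:

  0-simplices (8): A, B, D, E, F, G, J, L
  1-simplices (24): AB, AD, AE, AG, AJ, AL, BD, BE, BF, BG, BJ, BL, DE, DF, DJ, DL, EF, EJ, EL, FG, FJ, FL, GJ, JL
  2-simplices (16): ABE, ABG, ADE, ADL, AGJ, AJL, BDF, BDJ, BEL, BFG, BJL, DEJ, DFL, EFJ, EFL, FGJ

so the chain groups are C_0 ≅ Z^8, C_1 ≅ Z^24, C_2 ≅ Z^16.

∂_1: C_1 → C_0 sends each edge [p,q] (with p < q) to q − p. For instance
  ∂FJ = J − F.
The resulting 8×24 matrix has rank 7, and its Smith normal form has invariant factors (1,1,1,1,1,1,1).

Boundary ∂_2: C_2 → C_1 acts by ∂[p,q,r] = [q,r] − [p,r] + [p,q]. For instance
  ∂BJL = JL − BL + BJ,
  ∂DEJ = EJ − DJ + DE.
As a 24×16 matrix over Z this has rank 15, with invariant factors (1,1,1,1,1,1,1,1,1,1,1,1,1,1,1).

Now H_k = ker ∂_k / im ∂_{k+1}, so:

  H_0: rank C_0 − rank ∂_1 = 8 − 7 = 1, and the invariant factors of ∂_1 are all 1, so H_0 ≅ Z.
  H_1: rank ker ∂_1 − rank ∂_2 = (24 − 7) − 15 = 2, and the invariant factors of ∂_2 are all 1, so H_1 ≅ Z^2.
  H_2: rank ker ∂_2 − rank ∂_3 = (16 − 15) − 0 = 1, and there is no ∂_3, so H_2 ≅ Z.

(K is a triangulation of the torus T^2.)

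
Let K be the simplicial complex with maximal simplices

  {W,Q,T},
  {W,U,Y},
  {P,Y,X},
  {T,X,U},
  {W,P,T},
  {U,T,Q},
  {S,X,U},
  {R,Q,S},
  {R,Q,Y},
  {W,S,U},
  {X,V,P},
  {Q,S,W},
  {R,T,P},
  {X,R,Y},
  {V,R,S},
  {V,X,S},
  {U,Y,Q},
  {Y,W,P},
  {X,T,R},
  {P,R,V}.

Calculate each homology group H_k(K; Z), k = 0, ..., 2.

H_0 ≅ Z,  H_1 ≅ Z ⊕ Z/2Z,  H_2 = 0.

We work with the vertex ordering P < Q < R < S < T < U < V < W < X < Y. The simplices of K, each written with vertices in increasing order, are:

  0-simplices (10): P, Q, R, S, T, U, V, W, X, Y
  1-simplices (30): PR, PT, PV, PW, PX, PY, QR, QS, QT, QU, QW, QY, RS, RT, RV, RX, RY, SU, SV, SW, SX, TU, TW, TX, UW, UX, UY, VX, WY, XY
  2-simplices (20): PRT, PRV, PTW, PVX, PWY, PXY, QRS, QRY, QSW, QTU, QTW, QUY, RSV, RTX, RXY, SUW, SUX, SVX, TUX, UWY

Hence C_0 ≅ Z^10, C_1 ≅ Z^30, C_2 ≅ Z^20.

Boundary ∂_1: C_1 → C_0 sends each edge [p,q] (with p < q) to q − p.
The 10×30 boundary matrix has rank 9 and Smith normal form diag(1,1,1,1,1,1,1,1,1).

Boundary ∂_2: C_2 → C_1 acts by ∂[p,q,r] = [q,r] − [p,r] + [p,q]. For instance
  ∂QTU = TU − QU + QT,
  ∂QUY = UY − QY + QU.
As a 30×20 matrix over Z this has rank 20, with invariant factors (1,1,1,1,1,1,1,1,1,1,1,1,1,1,1,1,1,1,1,2).

Computing H_k = (kernel of ∂_k) / (image of ∂_{k+1}):

  H_0: rank C_0 − rank ∂_1 = 10 − 9 = 1, and the invariant factors of ∂_1 are all 1, so H_0 = Z.
  H_1: rank ker ∂_1 − rank ∂_2 = (30 − 9) − 20 = 1, and ∂_2 has invariant factor 2 > 1, so H_1 = Z ⊕ Z/2Z.
  H_2: rank ker ∂_2 − rank ∂_3 = (20 − 20) − 0 = 0, and there is no ∂_3, so H_2 = 0.

As a check, the Euler characteristic is 10 − 30 + 20 = 0, which agrees with 1 − 1 + 0 = 0.
(K is a triangulation of the Klein bottle.)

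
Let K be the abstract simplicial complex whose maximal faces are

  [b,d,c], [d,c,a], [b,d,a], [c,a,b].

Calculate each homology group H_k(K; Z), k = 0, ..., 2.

H_0 ≅ Z,  H_1 = 0,  H_2 ≅ Z.

Order the vertices as a < b < c < d. Listing each simplex with vertices in this order, K has dimension 2 with simplices:

  0-simplices (4): a, b, c, d
  1-simplices (6): ab, ac, ad, bc, bd, cd
  2-simplices (4): abc, abd, acd, bcd

giving chain groups C_0 ≅ Z^4, C_1 ≅ Z^6, C_2 ≅ Z^4.

Boundary ∂_1: C_1 → C_0 is given by ∂[p,q] = [q] − [p].
As a 4×6 matrix over Z this has rank 3, with invariant factors (1,1,1).

The boundary map ∂_2: C_2 → C_1 sends each 2-simplex [p,q,r] to [q,r] − [p,r] + [p,q]. For instance
  ∂abc = bc − ac + ab,
  ∂abd = bd − ad + ab.
The 6×4 boundary matrix has rank 3 and Smith normal form diag(1,1,1).

Reading off H_k = ker ∂_k / im ∂_{k+1}:

  H_0: rank C_0 − rank ∂_1 = 4 − 3 = 1, and the invariant factors of ∂_1 are all 1, so H_0 = Z.
  H_1: rank ker ∂_1 − rank ∂_2 = (6 − 3) − 3 = 0, and the invariant factors of ∂_2 are all 1, so H_1 = 0.
  H_2: rank ker ∂_2 − rank ∂_3 = (4 − 3) − 0 = 1, and there is no ∂_3, so H_2 = Z.

(K is a triangulation of the 2-sphere S^2.)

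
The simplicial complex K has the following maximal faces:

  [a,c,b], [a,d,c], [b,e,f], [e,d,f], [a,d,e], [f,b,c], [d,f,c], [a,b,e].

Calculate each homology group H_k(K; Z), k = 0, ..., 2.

H_0 = Z,  H_1 = 0,  H_2 = Z.

Order the vertices as a < b < c < d < e < f. Listing each simplex with vertices in this order, K has dimension 2 with simplices:

  0-simplices (6): a, b, c, d, e, f
  1-simplices (12): ab, ac, ad, ae, bc, be, bf, cd, cf, de, df, ef
  2-simplices (8): abc, abe, acd, ade, bcf, bef, cdf, def

giving chain groups C_0 ≅ Z^6, C_1 ≅ Z^12, C_2 ≅ Z^8.

∂_1: C_1 → C_0 maps an edge to its endpoints' difference, ∂[p,q] = q − p. For instance
  ∂ae = e − a.
The resulting 6×12 matrix has rank 5, and its Smith normal form has invariant factors (1,1,1,1,1).

∂_2: C_2 → C_1 sends each 2-simplex [p,q,r] to [q,r] − [p,r] + [p,q]. For instance
  ∂abe = be − ae + ab,
  ∂acd = cd − ad + ac.
The 12×8 boundary matrix has rank 7 and Smith normal form diag(1,1,1,1,1,1,1).

From H_k ≅ ker(∂_k) / im(∂_{k+1}) we obtain:

  H_0: rank C_0 − rank ∂_1 = 6 − 5 = 1, and the invariant factors of ∂_1 are all 1, so H_0 = Z.
  H_1: rank ker ∂_1 − rank ∂_2 = (12 − 5) − 7 = 0, and the invariant factors of ∂_2 are all 1, so H_1 = 0.
  H_2: rank ker ∂_2 − rank ∂_3 = (8 − 7) − 0 = 1, and there is no ∂_3, so H_2 = Z.

(K is a triangulation of the 2-sphere S^2.)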